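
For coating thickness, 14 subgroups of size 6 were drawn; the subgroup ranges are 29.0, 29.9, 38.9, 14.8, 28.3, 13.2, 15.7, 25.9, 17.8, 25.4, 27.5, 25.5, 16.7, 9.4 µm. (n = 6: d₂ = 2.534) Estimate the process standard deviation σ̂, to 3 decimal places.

8.964

R̄ = (29.0 + 29.9 + 38.9 + 14.8 + 28.3 + 13.2 + 15.7 + 25.9 + 17.8 + 25.4 + 27.5 + 25.5 + 16.7 + 9.4) / 14 = 22.7143
σ̂ = R̄ / d₂ = 22.7143 / 2.534 = 8.9638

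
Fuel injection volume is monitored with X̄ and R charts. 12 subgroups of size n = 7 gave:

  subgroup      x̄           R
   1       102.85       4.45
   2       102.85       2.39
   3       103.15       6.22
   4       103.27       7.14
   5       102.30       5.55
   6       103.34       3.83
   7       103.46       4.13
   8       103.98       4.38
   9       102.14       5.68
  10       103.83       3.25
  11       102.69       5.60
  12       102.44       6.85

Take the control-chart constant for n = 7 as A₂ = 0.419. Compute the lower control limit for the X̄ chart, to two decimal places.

100.95

X̄̄ = (102.85 + 102.85 + 103.15 + 103.27 + 102.30 + 103.34 + 103.46 + 103.98 + 102.14 + 103.83 + 102.69 + 102.44) / 12 = 1236.3000 / 12 = 103.0250
R̄ = (4.45 + 2.39 + 6.22 + 7.14 + 5.55 + 3.83 + 4.13 + 4.38 + 5.68 + 3.25 + 5.60 + 6.85) / 12 = 59.4700 / 12 = 4.9558
LCL = X̄̄ − A₂·R̄ = 103.0250 − 0.419 × 4.9558 = 100.9485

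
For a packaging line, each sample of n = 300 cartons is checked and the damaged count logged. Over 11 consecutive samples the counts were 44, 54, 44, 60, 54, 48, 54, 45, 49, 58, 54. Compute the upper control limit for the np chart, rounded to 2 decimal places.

70.83

p̄ = Σdᵢ / (k·n) = 564 / (11 × 300) = 0.17091
UCL = np̄ + 3·√(np̄(1−p̄)) = 51.2727 + 3 × √(51.2727×0.82909) = 51.2727 + 3 × 6.5200 = 70.8326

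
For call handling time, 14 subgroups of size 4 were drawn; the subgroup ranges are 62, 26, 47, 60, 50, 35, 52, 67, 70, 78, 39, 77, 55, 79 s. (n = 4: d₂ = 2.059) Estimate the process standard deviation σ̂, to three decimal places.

27.649

R̄ = (62 + 26 + 47 + 60 + 50 + 35 + 52 + 67 + 70 + 78 + 39 + 77 + 55 + 79) / 14 = 56.9286
σ̂ = R̄ / d₂ = 56.9286 / 2.059 = 27.6487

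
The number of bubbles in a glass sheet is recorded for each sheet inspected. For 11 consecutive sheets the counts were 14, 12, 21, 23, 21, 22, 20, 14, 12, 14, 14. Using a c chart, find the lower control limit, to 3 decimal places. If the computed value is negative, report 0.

4.631

c̄ = (14 + 12 + 21 + 23 + 21 + 22 + 20 + 14 + 12 + 14 + 14) / 11 = 187 / 11 = 17.0000
LCL = c̄ − 3√c̄ = 17.0000 − 3 × 4.1231 = 4.6307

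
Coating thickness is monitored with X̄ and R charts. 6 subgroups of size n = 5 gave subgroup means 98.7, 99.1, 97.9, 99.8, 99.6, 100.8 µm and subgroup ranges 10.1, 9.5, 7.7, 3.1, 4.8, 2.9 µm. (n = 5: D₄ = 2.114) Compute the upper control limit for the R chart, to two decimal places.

13.42

R̄ = (10.1 + 9.5 + 7.7 + 3.1 + 4.8 + 2.9) / 6 = 38.1000 / 6 = 6.3500
UCL_R = D₄·R̄ = 2.114 × 6.3500 = 13.4239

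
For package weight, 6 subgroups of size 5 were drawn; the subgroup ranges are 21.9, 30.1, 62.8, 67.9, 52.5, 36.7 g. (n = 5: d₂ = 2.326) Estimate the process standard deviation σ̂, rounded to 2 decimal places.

19.48

R̄ = (21.9 + 30.1 + 62.8 + 67.9 + 52.5 + 36.7) / 6 = 45.3167
σ̂ = R̄ / d₂ = 45.3167 / 2.326 = 19.4827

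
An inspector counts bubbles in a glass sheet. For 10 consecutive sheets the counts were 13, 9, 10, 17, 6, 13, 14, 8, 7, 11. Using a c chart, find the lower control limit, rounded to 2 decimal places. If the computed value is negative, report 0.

c̄ = (13 + 9 + 10 + 17 + 6 + 13 + 14 + 8 + 7 + 11) / 10 = 108 / 10 = 10.8000
LCL = c̄ − 3√c̄ = 10.8000 − 3 × 3.2863 = 0.9410

0.94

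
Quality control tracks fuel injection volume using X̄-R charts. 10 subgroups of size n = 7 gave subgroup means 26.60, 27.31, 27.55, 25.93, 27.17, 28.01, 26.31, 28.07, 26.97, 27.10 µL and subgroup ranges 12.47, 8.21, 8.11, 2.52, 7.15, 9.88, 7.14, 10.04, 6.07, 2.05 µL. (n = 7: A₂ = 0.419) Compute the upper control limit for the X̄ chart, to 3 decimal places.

X̄̄ = (26.60 + 27.31 + 27.55 + 25.93 + 27.17 + 28.01 + 26.31 + 28.07 + 26.97 + 27.10) / 10 = 271.0200 / 10 = 27.1020
R̄ = (12.47 + 8.21 + 8.11 + 2.52 + 7.15 + 9.88 + 7.14 + 10.04 + 6.07 + 2.05) / 10 = 73.6400 / 10 = 7.3640
UCL = X̄̄ + A₂·R̄ = 27.1020 + 0.419 × 7.3640 = 30.1875

30.188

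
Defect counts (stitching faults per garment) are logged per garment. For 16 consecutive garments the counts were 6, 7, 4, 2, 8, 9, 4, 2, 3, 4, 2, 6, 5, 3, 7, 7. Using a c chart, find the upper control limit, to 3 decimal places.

c̄ = (6 + 7 + 4 + 2 + 8 + 9 + 4 + 2 + 3 + 4 + 2 + 6 + 5 + 3 + 7 + 7) / 16 = 79 / 16 = 4.9375
UCL = c̄ + 3√c̄ = 4.9375 + 3 × √4.9375 = 4.9375 + 3 × 2.2220 = 11.6036

11.604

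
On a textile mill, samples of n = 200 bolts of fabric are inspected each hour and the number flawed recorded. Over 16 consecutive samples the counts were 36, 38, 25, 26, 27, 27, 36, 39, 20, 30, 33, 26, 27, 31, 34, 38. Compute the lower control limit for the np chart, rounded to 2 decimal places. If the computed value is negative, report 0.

p̄ = Σdᵢ / (k·n) = 493 / (16 × 200) = 0.15406
LCL = np̄ − 3·√(np̄(1−p̄)) = 30.8125 − 3 × 5.1054 = 15.4962

15.50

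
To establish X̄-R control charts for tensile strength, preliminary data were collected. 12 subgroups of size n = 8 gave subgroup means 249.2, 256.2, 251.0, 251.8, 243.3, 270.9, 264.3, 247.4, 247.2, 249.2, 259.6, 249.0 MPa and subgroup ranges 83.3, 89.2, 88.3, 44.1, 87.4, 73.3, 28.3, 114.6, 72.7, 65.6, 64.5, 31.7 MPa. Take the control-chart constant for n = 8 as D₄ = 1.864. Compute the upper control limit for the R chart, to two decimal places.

130.95

R̄ = (83.3 + 89.2 + 88.3 + 44.1 + 87.4 + 73.3 + 28.3 + 114.6 + 72.7 + 65.6 + 64.5 + 31.7) / 12 = 843.0000 / 12 = 70.2500
UCL_R = D₄·R̄ = 1.864 × 70.2500 = 130.9460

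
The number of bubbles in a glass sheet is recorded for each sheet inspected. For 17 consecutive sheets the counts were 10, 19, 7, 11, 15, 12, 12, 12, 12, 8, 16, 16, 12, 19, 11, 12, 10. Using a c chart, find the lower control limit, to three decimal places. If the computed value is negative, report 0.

1.944

c̄ = (10 + 19 + 7 + 11 + 15 + 12 + 12 + 12 + 12 + 8 + 16 + 16 + 12 + 19 + 11 + 12 + 10) / 17 = 214 / 17 = 12.5882
LCL = c̄ − 3√c̄ = 12.5882 − 3 × 3.5480 = 1.9443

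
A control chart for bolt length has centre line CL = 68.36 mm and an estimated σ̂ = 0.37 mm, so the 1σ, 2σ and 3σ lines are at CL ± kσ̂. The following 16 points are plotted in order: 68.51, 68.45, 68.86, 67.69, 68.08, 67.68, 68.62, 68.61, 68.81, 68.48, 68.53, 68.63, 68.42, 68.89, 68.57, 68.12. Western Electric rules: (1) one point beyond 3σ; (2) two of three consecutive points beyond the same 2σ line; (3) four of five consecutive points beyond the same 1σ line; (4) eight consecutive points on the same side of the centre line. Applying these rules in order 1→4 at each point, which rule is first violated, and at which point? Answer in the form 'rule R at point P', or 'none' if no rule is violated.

rule 4 at point 14

Zone of each point (C = within 1σ̂, B = 1σ̂–2σ̂, A = 2σ̂–3σ̂, * = beyond 3σ̂; sign = side of CL): 1:+C, 2:+C, 3:+B, 4:-B, 5:-C, 6:-B, 7:+C, 8:+C, 9:+B, 10:+C, 11:+C, 12:+C, 13:+C, 14:+B, 15:+C, 16:-C
Rule 4 (eight consecutive points on the same side of the centre line) is satisfied at point 14.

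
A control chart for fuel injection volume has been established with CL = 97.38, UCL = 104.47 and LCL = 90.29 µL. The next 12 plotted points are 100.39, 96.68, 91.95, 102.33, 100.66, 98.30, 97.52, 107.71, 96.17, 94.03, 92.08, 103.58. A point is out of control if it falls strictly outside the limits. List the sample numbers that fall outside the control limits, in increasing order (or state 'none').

8

Compare each point to [90.29, 104.47]: sample 8 = 107.71 > UCL.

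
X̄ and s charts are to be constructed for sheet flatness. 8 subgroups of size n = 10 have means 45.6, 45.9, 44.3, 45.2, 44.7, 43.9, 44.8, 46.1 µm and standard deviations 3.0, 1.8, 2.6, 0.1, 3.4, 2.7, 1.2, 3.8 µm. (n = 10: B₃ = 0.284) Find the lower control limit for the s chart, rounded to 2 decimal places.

0.66

s̄ = (3.0 + 1.8 + 2.6 + 0.1 + 3.4 + 2.7 + 1.2 + 3.8) / 8 = 2.3250
LCL_s = B₃·s̄ = 0.284 × 2.3250 = 0.6603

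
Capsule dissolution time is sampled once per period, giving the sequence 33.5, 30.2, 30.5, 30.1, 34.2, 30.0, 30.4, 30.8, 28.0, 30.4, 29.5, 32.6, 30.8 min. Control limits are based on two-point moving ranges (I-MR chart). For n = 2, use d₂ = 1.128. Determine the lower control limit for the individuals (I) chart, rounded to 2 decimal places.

25.50

X̄ = (33.5 + 30.2 + 30.5 + 30.1 + 34.2 + 30.0 + 30.4 + 30.8 + 28.0 + 30.4 + 29.5 + 32.6 + 30.8) / 13 = 30.8462
Moving ranges: 3.3, 0.3, 0.4, 4.1, 4.2, 0.4, 0.4, 2.8, 2.4, 0.9, 3.1, 1.8; M̄R̄ = 24.1000 / 12 = 2.0083
LCL = X̄ − 3·M̄R̄/d₂ = 30.8462 − 3 × 2.0083 / 1.128 = 25.5048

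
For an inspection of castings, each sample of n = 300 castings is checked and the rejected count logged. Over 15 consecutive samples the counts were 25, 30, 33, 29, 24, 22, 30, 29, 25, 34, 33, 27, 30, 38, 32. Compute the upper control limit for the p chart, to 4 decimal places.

p̄ = Σdᵢ / (k·n) = 441 / (15 × 300) = 0.09800
UCL = p̄ + 3·√(p̄(1−p̄)/n) = 0.09800 + 3 × √(0.09800×0.90200/300) = 0.09800 + 3 × 0.01717 = 0.14950

0.1495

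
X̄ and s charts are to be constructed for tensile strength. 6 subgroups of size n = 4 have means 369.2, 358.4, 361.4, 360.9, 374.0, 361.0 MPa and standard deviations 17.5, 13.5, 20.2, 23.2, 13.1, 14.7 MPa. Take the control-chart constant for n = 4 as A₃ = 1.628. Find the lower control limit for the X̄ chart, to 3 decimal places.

336.420

X̄̄ = (369.2 + 358.4 + 361.4 + 360.9 + 374.0 + 361.0) / 6 = 364.1500
s̄ = (17.5 + 13.5 + 20.2 + 23.2 + 13.1 + 14.7) / 6 = 17.0333
LCL = X̄̄ − A₃·s̄ = 364.1500 − 1.628 × 17.0333 = 336.4197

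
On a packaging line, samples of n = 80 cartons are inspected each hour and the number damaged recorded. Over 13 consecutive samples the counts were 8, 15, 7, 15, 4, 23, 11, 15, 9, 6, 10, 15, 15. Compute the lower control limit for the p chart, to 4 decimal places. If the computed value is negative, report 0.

0.0283

p̄ = Σdᵢ / (k·n) = 153 / (13 × 80) = 0.14712
LCL = p̄ − 3·√(p̄(1−p̄)/n) = 0.14712 − 3 × 0.03960 = 0.02831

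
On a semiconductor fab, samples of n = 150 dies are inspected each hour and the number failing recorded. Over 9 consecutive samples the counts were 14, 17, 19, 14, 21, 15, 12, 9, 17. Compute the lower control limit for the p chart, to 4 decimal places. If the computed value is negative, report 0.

p̄ = Σdᵢ / (k·n) = 138 / (9 × 150) = 0.10222
LCL = p̄ − 3·√(p̄(1−p̄)/n) = 0.10222 − 3 × 0.02473 = 0.02802

0.0280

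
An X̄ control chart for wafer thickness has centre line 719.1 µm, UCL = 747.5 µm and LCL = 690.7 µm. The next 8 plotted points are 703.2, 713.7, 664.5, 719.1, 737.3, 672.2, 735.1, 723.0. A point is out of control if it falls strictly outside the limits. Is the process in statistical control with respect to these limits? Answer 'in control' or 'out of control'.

Compare each point to [690.7, 747.5]: sample 3 = 664.5 < LCL; sample 6 = 672.2 < LCL.

out of control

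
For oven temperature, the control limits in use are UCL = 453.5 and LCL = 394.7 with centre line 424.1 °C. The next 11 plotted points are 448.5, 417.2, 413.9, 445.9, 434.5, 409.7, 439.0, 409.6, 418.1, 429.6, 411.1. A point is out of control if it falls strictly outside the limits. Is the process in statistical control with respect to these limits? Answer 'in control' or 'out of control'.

All 11 points lie within [394.7, 453.5].

in control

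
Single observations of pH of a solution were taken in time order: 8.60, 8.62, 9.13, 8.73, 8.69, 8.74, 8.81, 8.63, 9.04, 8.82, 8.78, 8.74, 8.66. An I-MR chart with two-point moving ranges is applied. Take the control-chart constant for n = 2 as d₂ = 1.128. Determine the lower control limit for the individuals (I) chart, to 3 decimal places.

X̄ = (8.60 + 8.62 + 9.13 + 8.73 + 8.69 + 8.74 + 8.81 + 8.63 + 9.04 + 8.82 + 8.78 + 8.74 + 8.66) / 13 = 8.7685
Moving ranges: 0.02, 0.51, 0.40, 0.04, 0.05, 0.07, 0.18, 0.41, 0.22, 0.04, 0.04, 0.08; M̄R̄ = 2.0600 / 12 = 0.1717
LCL = X̄ − 3·M̄R̄/d₂ = 8.7685 − 3 × 0.1717 / 1.128 = 8.3119

8.312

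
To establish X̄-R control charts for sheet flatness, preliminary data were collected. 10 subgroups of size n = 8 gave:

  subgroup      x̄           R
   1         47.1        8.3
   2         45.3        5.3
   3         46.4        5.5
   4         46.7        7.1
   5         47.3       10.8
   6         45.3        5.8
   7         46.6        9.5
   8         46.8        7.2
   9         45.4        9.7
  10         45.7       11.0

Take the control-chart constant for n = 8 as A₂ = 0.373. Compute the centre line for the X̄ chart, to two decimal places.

46.26

X̄̄ = (47.1 + 45.3 + 46.4 + 46.7 + 47.3 + 45.3 + 46.6 + 46.8 + 45.4 + 45.7) / 10 = 462.6000 / 10 = 46.2600
CL = X̄̄ = 46.2600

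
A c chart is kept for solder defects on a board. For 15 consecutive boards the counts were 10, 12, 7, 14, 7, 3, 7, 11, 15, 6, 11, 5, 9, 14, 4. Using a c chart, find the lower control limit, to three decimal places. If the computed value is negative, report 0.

0.000

c̄ = (10 + 12 + 7 + 14 + 7 + 3 + 7 + 11 + 15 + 6 + 11 + 5 + 9 + 14 + 4) / 15 = 135 / 15 = 9.0000
LCL = c̄ − 3√c̄ = 9.0000 − 3 × 3.0000 = 0.0000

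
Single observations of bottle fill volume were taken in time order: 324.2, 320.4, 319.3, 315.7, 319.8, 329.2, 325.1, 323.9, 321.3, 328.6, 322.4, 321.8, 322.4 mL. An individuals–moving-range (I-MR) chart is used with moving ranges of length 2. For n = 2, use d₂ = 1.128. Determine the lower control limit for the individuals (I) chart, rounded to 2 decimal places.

312.74

X̄ = (324.2 + 320.4 + 319.3 + 315.7 + 319.8 + 329.2 + 325.1 + 323.9 + 321.3 + 328.6 + 322.4 + 321.8 + 322.4) / 13 = 322.6231
Moving ranges: 3.8, 1.1, 3.6, 4.1, 9.4, 4.1, 1.2, 2.6, 7.3, 6.2, 0.6, 0.6; M̄R̄ = 44.6000 / 12 = 3.7167
LCL = X̄ − 3·M̄R̄/d₂ = 322.6231 − 3 × 3.7167 / 1.128 = 312.7383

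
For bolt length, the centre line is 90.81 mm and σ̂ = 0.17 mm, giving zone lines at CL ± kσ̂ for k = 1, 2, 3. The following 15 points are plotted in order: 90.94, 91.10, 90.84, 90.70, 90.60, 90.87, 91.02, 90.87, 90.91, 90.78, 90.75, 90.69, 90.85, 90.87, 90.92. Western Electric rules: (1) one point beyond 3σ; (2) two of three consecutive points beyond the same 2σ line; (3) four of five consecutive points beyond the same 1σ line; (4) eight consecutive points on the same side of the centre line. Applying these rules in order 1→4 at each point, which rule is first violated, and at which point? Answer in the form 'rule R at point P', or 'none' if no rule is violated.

Zone of each point (C = within 1σ̂, B = 1σ̂–2σ̂, A = 2σ̂–3σ̂, * = beyond 3σ̂; sign = side of CL): 1:+C, 2:+B, 3:+C, 4:-C, 5:-B, 6:+C, 7:+B, 8:+C, 9:+C, 10:-C, 11:-C, 12:-C, 13:+C, 14:+C, 15:+C
No rule fires across all 15 points.

none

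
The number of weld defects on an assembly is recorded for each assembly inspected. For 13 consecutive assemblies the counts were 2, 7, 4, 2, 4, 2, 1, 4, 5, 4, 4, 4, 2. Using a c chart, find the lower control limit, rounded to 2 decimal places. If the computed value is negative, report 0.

c̄ = (2 + 7 + 4 + 2 + 4 + 2 + 1 + 4 + 5 + 4 + 4 + 4 + 2) / 13 = 45 / 13 = 3.4615
LCL = c̄ − 3√c̄ = 3.4615 − 3 × 1.8605 = -2.1200 → 0 (cannot be negative)

0.00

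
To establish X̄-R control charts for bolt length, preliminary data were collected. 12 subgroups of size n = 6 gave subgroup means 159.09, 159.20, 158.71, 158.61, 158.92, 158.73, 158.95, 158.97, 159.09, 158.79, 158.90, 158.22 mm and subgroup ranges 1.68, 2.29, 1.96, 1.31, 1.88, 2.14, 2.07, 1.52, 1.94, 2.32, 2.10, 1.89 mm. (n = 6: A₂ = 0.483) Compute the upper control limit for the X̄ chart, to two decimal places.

X̄̄ = (159.09 + 159.20 + 158.71 + 158.61 + 158.92 + 158.73 + 158.95 + 158.97 + 159.09 + 158.79 + 158.90 + 158.22) / 12 = 1906.1800 / 12 = 158.8483
R̄ = (1.68 + 2.29 + 1.96 + 1.31 + 1.88 + 2.14 + 2.07 + 1.52 + 1.94 + 2.32 + 2.10 + 1.89) / 12 = 23.1000 / 12 = 1.9250
UCL = X̄̄ + A₂·R̄ = 158.8483 + 0.483 × 1.9250 = 159.7781

159.78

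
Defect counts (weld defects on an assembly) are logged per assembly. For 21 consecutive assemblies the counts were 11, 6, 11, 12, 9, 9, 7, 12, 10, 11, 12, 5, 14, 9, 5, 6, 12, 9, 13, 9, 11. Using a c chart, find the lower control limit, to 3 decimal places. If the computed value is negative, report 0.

c̄ = (11 + 6 + 11 + 12 + 9 + 9 + 7 + 12 + 10 + 11 + 12 + 5 + 14 + 9 + 5 + 6 + 12 + 9 + 13 + 9 + 11) / 21 = 203 / 21 = 9.6667
LCL = c̄ − 3√c̄ = 9.6667 − 3 × 3.1091 = 0.3393

0.339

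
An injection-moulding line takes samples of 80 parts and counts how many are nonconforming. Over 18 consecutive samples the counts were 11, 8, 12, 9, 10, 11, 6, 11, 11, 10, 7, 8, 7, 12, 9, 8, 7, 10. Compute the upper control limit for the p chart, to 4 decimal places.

0.2234

p̄ = Σdᵢ / (k·n) = 167 / (18 × 80) = 0.11597
UCL = p̄ + 3·√(p̄(1−p̄)/n) = 0.11597 + 3 × √(0.11597×0.88403/80) = 0.11597 + 3 × 0.03580 = 0.22337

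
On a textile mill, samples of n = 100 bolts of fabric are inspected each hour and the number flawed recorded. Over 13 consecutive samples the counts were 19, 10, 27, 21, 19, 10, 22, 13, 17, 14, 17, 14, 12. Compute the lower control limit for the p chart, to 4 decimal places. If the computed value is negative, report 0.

0.0539

p̄ = Σdᵢ / (k·n) = 215 / (13 × 100) = 0.16538
LCL = p̄ − 3·√(p̄(1−p̄)/n) = 0.16538 − 3 × 0.03715 = 0.05393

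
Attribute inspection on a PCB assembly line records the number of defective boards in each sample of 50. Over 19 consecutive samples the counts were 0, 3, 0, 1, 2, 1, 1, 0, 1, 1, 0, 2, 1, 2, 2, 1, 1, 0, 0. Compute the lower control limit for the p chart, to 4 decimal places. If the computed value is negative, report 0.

0.0000

p̄ = Σdᵢ / (k·n) = 19 / (19 × 50) = 0.02000
LCL = p̄ − 3·√(p̄(1−p̄)/n) = 0.02000 − 3 × 0.01980 = -0.03940 → 0 (negative, so LCL = 0)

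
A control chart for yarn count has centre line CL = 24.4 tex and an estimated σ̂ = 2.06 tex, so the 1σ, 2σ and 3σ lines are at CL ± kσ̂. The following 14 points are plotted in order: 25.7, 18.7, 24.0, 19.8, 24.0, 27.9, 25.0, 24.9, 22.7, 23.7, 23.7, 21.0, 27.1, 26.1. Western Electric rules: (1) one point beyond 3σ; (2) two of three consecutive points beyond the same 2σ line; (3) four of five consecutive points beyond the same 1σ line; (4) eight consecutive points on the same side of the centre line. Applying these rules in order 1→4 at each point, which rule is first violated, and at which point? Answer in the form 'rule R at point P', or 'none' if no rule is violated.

Zone of each point (C = within 1σ̂, B = 1σ̂–2σ̂, A = 2σ̂–3σ̂, * = beyond 3σ̂; sign = side of CL): 1:+C, 2:-A, 3:-C, 4:-A, 5:-C, 6:+B, 7:+C, 8:+C, 9:-C, 10:-C, 11:-C, 12:-B, 13:+B, 14:+C
Rule 2 (two of three consecutive points beyond the same 2σ limit) is satisfied at point 4.

rule 2 at point 4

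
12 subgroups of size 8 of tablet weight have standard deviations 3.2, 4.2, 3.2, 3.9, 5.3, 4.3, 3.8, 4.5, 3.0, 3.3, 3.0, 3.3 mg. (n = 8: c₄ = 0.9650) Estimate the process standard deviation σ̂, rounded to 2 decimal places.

3.89

s̄ = (3.2 + 4.2 + 3.2 + 3.9 + 5.3 + 4.3 + 3.8 + 4.5 + 3.0 + 3.3 + 3.0 + 3.3) / 12 = 3.7500
σ̂ = s̄ / c₄ = 3.7500 / 0.9650 = 3.8860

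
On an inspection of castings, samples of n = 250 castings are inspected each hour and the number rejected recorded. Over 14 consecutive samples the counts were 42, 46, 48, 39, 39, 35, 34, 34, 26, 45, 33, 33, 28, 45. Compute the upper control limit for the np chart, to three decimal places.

54.607

p̄ = Σdᵢ / (k·n) = 527 / (14 × 250) = 0.15057
UCL = np̄ + 3·√(np̄(1−p̄)) = 37.6429 + 3 × √(37.6429×0.84943) = 37.6429 + 3 × 5.6546 = 54.6068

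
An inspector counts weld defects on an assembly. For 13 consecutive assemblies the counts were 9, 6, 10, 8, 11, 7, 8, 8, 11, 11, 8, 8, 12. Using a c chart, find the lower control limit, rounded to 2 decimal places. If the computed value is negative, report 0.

0.00

c̄ = (9 + 6 + 10 + 8 + 11 + 7 + 8 + 8 + 11 + 11 + 8 + 8 + 12) / 13 = 117 / 13 = 9.0000
LCL = c̄ − 3√c̄ = 9.0000 − 3 × 3.0000 = 0.0000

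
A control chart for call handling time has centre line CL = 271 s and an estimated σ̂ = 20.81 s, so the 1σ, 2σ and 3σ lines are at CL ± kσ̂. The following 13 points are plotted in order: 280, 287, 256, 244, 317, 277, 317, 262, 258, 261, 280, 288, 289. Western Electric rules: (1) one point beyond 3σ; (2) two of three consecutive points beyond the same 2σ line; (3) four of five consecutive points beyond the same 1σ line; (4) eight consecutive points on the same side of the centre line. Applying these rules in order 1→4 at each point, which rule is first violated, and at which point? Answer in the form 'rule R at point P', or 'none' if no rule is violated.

rule 2 at point 7

Zone of each point (C = within 1σ̂, B = 1σ̂–2σ̂, A = 2σ̂–3σ̂, * = beyond 3σ̂; sign = side of CL): 1:+C, 2:+C, 3:-C, 4:-B, 5:+A, 6:+C, 7:+A, 8:-C, 9:-C, 10:-C, 11:+C, 12:+C, 13:+C
Rule 2 (two of three consecutive points beyond the same 2σ limit) is satisfied at point 7.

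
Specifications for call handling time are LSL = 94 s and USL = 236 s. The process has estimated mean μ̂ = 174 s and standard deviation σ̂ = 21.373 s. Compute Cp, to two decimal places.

Cp = (USL − LSL) / (6σ̂) = (236 − 94) / (6 × 21.373) = 142.0000 / 128.2380 = 1.1073

1.11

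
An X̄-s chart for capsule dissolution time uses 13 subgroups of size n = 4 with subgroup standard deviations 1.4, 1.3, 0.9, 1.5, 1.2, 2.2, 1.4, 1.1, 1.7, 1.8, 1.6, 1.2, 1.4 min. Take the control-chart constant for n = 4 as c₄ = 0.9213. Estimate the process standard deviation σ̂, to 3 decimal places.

s̄ = (1.4 + 1.3 + 0.9 + 1.5 + 1.2 + 2.2 + 1.4 + 1.1 + 1.7 + 1.8 + 1.6 + 1.2 + 1.4) / 13 = 1.4385
σ̂ = s̄ / c₄ = 1.4385 / 0.9213 = 1.5613

1.561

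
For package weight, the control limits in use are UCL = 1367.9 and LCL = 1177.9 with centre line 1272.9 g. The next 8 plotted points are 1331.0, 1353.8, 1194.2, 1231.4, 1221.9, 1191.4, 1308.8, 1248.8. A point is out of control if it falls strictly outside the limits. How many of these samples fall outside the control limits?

All 8 points lie within [1177.9, 1367.9].

0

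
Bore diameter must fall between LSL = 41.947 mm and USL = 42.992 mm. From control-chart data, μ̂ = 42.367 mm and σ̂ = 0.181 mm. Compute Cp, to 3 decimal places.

Cp = (USL − LSL) / (6σ̂) = (42.992 − 41.947) / (6 × 0.181) = 1.0450 / 1.0860 = 0.9622

0.962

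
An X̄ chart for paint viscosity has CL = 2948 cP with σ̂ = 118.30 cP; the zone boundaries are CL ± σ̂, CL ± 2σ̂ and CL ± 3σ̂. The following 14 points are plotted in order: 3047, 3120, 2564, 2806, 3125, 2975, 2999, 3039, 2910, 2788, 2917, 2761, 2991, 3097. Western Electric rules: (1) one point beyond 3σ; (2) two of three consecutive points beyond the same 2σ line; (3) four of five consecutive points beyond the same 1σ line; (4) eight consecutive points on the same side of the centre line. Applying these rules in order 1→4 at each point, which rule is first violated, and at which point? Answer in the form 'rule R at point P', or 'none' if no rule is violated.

Zone of each point (C = within 1σ̂, B = 1σ̂–2σ̂, A = 2σ̂–3σ̂, * = beyond 3σ̂; sign = side of CL): 1:+C, 2:+B, 3:-*, 4:-B, 5:+B, 6:+C, 7:+C, 8:+C, 9:-C, 10:-B, 11:-C, 12:-B, 13:+C, 14:+B
Rule 1 (one point beyond the 3σ limits) is satisfied at point 3.

rule 1 at point 3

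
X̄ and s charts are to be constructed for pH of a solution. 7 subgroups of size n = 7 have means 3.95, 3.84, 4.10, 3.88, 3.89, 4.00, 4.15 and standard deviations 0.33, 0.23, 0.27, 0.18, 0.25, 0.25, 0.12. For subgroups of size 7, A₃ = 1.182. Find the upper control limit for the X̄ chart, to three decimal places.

X̄̄ = (3.95 + 3.84 + 4.10 + 3.88 + 3.89 + 4.00 + 4.15) / 7 = 3.9729
s̄ = (0.33 + 0.23 + 0.27 + 0.18 + 0.25 + 0.25 + 0.12) / 7 = 0.2329
UCL = X̄̄ + A₃·s̄ = 3.9729 + 1.182 × 0.2329 = 4.2481

4.248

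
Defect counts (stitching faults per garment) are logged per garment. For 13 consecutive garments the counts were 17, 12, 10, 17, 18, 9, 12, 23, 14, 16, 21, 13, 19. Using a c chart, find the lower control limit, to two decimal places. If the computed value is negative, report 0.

c̄ = (17 + 12 + 10 + 17 + 18 + 9 + 12 + 23 + 14 + 16 + 21 + 13 + 19) / 13 = 201 / 13 = 15.4615
LCL = c̄ − 3√c̄ = 15.4615 − 3 × 3.9321 = 3.6652

3.67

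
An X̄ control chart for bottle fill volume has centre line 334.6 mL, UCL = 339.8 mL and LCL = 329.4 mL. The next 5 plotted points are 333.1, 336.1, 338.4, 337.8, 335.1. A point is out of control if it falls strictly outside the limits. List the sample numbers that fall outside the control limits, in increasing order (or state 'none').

All 5 points lie within [329.4, 339.8].

none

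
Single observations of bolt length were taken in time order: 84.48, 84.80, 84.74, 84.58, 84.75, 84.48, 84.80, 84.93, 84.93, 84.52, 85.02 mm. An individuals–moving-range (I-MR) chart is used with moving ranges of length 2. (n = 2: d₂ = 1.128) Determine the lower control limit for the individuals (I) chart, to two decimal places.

X̄ = (84.48 + 84.80 + 84.74 + 84.58 + 84.75 + 84.48 + 84.80 + 84.93 + 84.93 + 84.52 + 85.02) / 11 = 84.7300
Moving ranges: 0.32, 0.06, 0.16, 0.17, 0.27, 0.32, 0.13, 0.00, 0.41, 0.50; M̄R̄ = 2.3400 / 10 = 0.2340
LCL = X̄ − 3·M̄R̄/d₂ = 84.7300 − 3 × 0.2340 / 1.128 = 84.1077

84.11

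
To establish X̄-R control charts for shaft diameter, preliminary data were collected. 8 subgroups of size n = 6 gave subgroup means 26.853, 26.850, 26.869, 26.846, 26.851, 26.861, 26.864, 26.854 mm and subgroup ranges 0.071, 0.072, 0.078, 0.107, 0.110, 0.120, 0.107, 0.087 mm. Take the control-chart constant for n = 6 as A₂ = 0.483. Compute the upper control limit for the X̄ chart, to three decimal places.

26.901

X̄̄ = (26.853 + 26.850 + 26.869 + 26.846 + 26.851 + 26.861 + 26.864 + 26.854) / 8 = 214.8480 / 8 = 26.8560
R̄ = (0.071 + 0.072 + 0.078 + 0.107 + 0.110 + 0.120 + 0.107 + 0.087) / 8 = 0.7520 / 8 = 0.0940
UCL = X̄̄ + A₂·R̄ = 26.8560 + 0.483 × 0.0940 = 26.9014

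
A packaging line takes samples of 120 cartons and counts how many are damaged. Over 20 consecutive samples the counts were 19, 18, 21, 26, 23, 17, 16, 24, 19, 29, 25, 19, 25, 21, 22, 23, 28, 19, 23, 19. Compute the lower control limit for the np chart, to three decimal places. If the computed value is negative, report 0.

p̄ = Σdᵢ / (k·n) = 436 / (20 × 120) = 0.18167
LCL = np̄ − 3·√(np̄(1−p̄)) = 21.8000 − 3 × 4.2237 = 9.1289

9.129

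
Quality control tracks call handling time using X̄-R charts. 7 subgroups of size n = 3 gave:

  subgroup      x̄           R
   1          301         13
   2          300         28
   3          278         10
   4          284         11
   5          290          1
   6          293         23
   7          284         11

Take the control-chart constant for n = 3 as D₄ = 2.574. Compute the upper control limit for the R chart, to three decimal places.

35.668

R̄ = (13 + 28 + 10 + 11 + 1 + 23 + 11) / 7 = 97.0000 / 7 = 13.8571
UCL_R = D₄·R̄ = 2.574 × 13.8571 = 35.6683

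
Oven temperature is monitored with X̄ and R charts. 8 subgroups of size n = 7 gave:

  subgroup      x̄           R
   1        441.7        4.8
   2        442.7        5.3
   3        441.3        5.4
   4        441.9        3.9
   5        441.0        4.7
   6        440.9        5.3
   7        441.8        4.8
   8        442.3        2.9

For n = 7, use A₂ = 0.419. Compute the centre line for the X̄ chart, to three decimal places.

X̄̄ = (441.7 + 442.7 + 441.3 + 441.9 + 441.0 + 440.9 + 441.8 + 442.3) / 8 = 3533.6000 / 8 = 441.7000
CL = X̄̄ = 441.7000

441.700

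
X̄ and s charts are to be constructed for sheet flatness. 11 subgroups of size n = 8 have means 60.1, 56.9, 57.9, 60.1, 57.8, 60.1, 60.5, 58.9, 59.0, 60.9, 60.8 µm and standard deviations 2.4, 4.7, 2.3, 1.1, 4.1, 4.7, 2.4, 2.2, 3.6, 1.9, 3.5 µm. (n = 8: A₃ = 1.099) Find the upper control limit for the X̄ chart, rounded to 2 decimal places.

62.65

X̄̄ = (60.1 + 56.9 + 57.9 + 60.1 + 57.8 + 60.1 + 60.5 + 58.9 + 59.0 + 60.9 + 60.8) / 11 = 59.3636
s̄ = (2.4 + 4.7 + 2.3 + 1.1 + 4.1 + 4.7 + 2.4 + 2.2 + 3.6 + 1.9 + 3.5) / 11 = 2.9909
UCL = X̄̄ + A₃·s̄ = 59.3636 + 1.099 × 2.9909 = 62.6506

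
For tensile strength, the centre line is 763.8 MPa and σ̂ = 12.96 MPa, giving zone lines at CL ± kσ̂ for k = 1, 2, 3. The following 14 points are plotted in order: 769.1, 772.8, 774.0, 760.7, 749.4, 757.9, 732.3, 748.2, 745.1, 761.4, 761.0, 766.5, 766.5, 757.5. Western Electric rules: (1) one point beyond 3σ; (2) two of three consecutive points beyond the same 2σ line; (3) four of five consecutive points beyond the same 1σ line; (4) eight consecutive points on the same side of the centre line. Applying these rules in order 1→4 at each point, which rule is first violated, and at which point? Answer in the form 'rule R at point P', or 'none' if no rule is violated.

rule 3 at point 9

Zone of each point (C = within 1σ̂, B = 1σ̂–2σ̂, A = 2σ̂–3σ̂, * = beyond 3σ̂; sign = side of CL): 1:+C, 2:+C, 3:+C, 4:-C, 5:-B, 6:-C, 7:-A, 8:-B, 9:-B, 10:-C, 11:-C, 12:+C, 13:+C, 14:-C
Rule 3 (four of five consecutive points beyond the same 1σ limit) is satisfied at point 9.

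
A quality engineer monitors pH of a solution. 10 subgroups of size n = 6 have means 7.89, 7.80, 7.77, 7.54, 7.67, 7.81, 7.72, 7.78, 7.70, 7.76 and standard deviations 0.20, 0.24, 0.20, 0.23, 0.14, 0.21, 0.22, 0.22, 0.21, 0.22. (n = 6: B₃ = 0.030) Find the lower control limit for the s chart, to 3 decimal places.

s̄ = (0.20 + 0.24 + 0.20 + 0.23 + 0.14 + 0.21 + 0.22 + 0.22 + 0.21 + 0.22) / 10 = 0.2090
LCL_s = B₃·s̄ = 0.030 × 0.2090 = 0.0063

0.006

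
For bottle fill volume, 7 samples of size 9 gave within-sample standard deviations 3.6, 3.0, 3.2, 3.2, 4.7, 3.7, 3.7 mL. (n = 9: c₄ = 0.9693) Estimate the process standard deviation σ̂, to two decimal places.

3.70

s̄ = (3.6 + 3.0 + 3.2 + 3.2 + 4.7 + 3.7 + 3.7) / 7 = 3.5857
σ̂ = s̄ / c₄ = 3.5857 / 0.9693 = 3.6993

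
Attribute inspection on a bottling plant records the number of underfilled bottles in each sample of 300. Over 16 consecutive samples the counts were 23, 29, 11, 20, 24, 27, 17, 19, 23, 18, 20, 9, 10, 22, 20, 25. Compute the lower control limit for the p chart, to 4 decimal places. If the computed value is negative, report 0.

0.0230

p̄ = Σdᵢ / (k·n) = 317 / (16 × 300) = 0.06604
LCL = p̄ − 3·√(p̄(1−p̄)/n) = 0.06604 − 3 × 0.01434 = 0.02303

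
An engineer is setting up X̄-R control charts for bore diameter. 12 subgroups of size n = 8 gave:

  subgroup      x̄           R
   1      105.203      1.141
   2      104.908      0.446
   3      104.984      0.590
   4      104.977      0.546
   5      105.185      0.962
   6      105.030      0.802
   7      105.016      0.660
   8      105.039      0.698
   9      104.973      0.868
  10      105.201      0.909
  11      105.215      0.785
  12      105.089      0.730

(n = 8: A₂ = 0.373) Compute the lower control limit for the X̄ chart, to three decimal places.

X̄̄ = (105.203 + 104.908 + 104.984 + 104.977 + 105.185 + 105.030 + 105.016 + 105.039 + 104.973 + 105.201 + 105.215 + 105.089) / 12 = 1260.8200 / 12 = 105.0683
R̄ = (1.141 + 0.446 + 0.590 + 0.546 + 0.962 + 0.802 + 0.660 + 0.698 + 0.868 + 0.909 + 0.785 + 0.730) / 12 = 9.1370 / 12 = 0.7614
LCL = X̄̄ − A₂·R̄ = 105.0683 − 0.373 × 0.7614 = 104.7843

104.784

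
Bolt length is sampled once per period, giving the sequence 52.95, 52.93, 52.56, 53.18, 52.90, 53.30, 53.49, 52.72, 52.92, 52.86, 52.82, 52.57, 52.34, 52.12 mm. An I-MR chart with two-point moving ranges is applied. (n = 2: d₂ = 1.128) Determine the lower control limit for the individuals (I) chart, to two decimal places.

X̄ = (52.95 + 52.93 + 52.56 + 53.18 + 52.90 + 53.30 + 53.49 + 52.72 + 52.92 + 52.86 + 52.82 + 52.57 + 52.34 + 52.12) / 14 = 52.8329
Moving ranges: 0.02, 0.37, 0.62, 0.28, 0.40, 0.19, 0.77, 0.20, 0.06, 0.04, 0.25, 0.23, 0.22; M̄R̄ = 3.6500 / 13 = 0.2808
LCL = X̄ − 3·M̄R̄/d₂ = 52.8329 − 3 × 0.2808 / 1.128 = 52.0861

52.09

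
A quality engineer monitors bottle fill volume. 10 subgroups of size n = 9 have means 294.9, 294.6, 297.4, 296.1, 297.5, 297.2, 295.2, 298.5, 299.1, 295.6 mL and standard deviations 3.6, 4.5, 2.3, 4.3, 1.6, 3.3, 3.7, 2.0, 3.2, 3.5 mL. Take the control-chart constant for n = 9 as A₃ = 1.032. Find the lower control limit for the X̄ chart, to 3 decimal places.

293.308

X̄̄ = (294.9 + 294.6 + 297.4 + 296.1 + 297.5 + 297.2 + 295.2 + 298.5 + 299.1 + 295.6) / 10 = 296.6100
s̄ = (3.6 + 4.5 + 2.3 + 4.3 + 1.6 + 3.3 + 3.7 + 2.0 + 3.2 + 3.5) / 10 = 3.2000
LCL = X̄̄ − A₃·s̄ = 296.6100 − 1.032 × 3.2000 = 293.3076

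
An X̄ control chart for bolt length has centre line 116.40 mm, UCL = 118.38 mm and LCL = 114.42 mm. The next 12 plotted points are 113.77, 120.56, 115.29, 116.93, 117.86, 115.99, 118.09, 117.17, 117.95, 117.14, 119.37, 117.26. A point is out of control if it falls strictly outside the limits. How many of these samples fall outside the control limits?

Compare each point to [114.42, 118.38]: sample 1 = 113.77 < LCL; sample 2 = 120.56 > UCL; sample 11 = 119.37 > UCL.

3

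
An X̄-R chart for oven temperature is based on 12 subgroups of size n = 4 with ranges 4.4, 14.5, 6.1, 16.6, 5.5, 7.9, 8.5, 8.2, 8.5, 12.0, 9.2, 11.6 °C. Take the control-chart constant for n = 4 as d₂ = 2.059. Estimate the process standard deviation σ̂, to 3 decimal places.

R̄ = (4.4 + 14.5 + 6.1 + 16.6 + 5.5 + 7.9 + 8.5 + 8.2 + 8.5 + 12.0 + 9.2 + 11.6) / 12 = 9.4167
σ̂ = R̄ / d₂ = 9.4167 / 2.059 = 4.5734

4.573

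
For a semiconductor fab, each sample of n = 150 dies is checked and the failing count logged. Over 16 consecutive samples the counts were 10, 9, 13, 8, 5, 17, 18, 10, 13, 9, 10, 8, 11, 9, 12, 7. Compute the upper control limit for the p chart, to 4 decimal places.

p̄ = Σdᵢ / (k·n) = 169 / (16 × 150) = 0.07042
UCL = p̄ + 3·√(p̄(1−p̄)/n) = 0.07042 + 3 × √(0.07042×0.92958/150) = 0.07042 + 3 × 0.02089 = 0.13309

0.1331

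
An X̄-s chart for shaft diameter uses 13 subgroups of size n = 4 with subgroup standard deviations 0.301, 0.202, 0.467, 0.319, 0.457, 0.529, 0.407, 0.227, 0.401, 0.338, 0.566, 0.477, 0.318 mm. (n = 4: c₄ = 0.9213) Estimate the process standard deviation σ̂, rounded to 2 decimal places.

0.42

s̄ = (0.301 + 0.202 + 0.467 + 0.319 + 0.457 + 0.529 + 0.407 + 0.227 + 0.401 + 0.338 + 0.566 + 0.477 + 0.318) / 13 = 0.3853
σ̂ = s̄ / c₄ = 0.3853 / 0.9213 = 0.4182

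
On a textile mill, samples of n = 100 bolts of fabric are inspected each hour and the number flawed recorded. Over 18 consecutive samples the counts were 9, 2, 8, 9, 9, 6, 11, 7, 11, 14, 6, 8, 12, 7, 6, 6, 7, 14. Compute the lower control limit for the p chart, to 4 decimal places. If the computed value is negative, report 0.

p̄ = Σdᵢ / (k·n) = 152 / (18 × 100) = 0.08444
LCL = p̄ − 3·√(p̄(1−p̄)/n) = 0.08444 − 3 × 0.02781 = 0.00103

0.0010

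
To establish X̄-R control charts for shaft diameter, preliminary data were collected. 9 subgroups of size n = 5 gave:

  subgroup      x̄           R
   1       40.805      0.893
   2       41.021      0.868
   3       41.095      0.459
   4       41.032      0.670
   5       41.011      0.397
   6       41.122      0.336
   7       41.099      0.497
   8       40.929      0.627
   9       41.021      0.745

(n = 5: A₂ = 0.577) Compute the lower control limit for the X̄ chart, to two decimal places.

X̄̄ = (40.805 + 41.021 + 41.095 + 41.032 + 41.011 + 41.122 + 41.099 + 40.929 + 41.021) / 9 = 369.1350 / 9 = 41.0150
R̄ = (0.893 + 0.868 + 0.459 + 0.670 + 0.397 + 0.336 + 0.497 + 0.627 + 0.745) / 9 = 5.4920 / 9 = 0.6102
LCL = X̄̄ − A₂·R̄ = 41.0150 − 0.577 × 0.6102 = 40.6629

40.66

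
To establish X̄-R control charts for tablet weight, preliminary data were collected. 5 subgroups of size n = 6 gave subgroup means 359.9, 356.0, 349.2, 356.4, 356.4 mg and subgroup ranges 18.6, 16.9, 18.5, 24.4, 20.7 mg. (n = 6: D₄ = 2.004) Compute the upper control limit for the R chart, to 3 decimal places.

R̄ = (18.6 + 16.9 + 18.5 + 24.4 + 20.7) / 5 = 99.1000 / 5 = 19.8200
UCL_R = D₄·R̄ = 2.004 × 19.8200 = 39.7193

39.719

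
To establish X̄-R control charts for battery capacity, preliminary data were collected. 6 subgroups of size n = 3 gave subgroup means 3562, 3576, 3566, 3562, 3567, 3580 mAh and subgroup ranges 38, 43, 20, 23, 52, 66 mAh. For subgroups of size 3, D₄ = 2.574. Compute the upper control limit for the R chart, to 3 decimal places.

R̄ = (38 + 43 + 20 + 23 + 52 + 66) / 6 = 242.0000 / 6 = 40.3333
UCL_R = D₄·R̄ = 2.574 × 40.3333 = 103.8180

103.818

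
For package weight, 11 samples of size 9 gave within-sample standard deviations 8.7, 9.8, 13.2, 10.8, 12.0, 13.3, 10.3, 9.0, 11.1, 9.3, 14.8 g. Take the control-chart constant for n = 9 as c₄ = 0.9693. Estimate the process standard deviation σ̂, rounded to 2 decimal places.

11.47

s̄ = (8.7 + 9.8 + 13.2 + 10.8 + 12.0 + 13.3 + 10.3 + 9.0 + 11.1 + 9.3 + 14.8) / 11 = 11.1182
σ̂ = s̄ / c₄ = 11.1182 / 0.9693 = 11.4703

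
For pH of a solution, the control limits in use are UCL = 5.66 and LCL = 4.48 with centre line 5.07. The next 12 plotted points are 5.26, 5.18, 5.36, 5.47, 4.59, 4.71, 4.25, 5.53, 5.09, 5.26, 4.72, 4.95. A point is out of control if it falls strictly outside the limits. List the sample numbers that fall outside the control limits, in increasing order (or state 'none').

Compare each point to [4.48, 5.66]: sample 7 = 4.25 < LCL.

7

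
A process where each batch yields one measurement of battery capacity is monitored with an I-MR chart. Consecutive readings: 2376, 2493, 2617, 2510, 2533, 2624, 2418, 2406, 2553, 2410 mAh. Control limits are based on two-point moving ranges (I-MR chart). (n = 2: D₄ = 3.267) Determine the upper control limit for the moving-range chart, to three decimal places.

352.110

Moving ranges: 117, 124, 107, 23, 91, 206, 12, 147, 143; M̄R̄ = 970.0000 / 9 = 107.7778
UCL_MR = D₄·M̄R̄ = 3.267 × 107.7778 = 352.1100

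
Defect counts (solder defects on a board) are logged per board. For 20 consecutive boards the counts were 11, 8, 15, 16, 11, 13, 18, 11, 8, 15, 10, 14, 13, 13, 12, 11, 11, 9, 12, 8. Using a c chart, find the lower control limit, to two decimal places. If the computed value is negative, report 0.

c̄ = (11 + 8 + 15 + 16 + 11 + 13 + 18 + 11 + 8 + 15 + 10 + 14 + 13 + 13 + 12 + 11 + 11 + 9 + 12 + 8) / 20 = 239 / 20 = 11.9500
LCL = c̄ − 3√c̄ = 11.9500 − 3 × 3.4569 = 1.5794

1.58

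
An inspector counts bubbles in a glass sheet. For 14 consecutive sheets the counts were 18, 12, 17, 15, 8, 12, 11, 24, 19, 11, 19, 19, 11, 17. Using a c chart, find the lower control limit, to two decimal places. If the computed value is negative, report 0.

c̄ = (18 + 12 + 17 + 15 + 8 + 12 + 11 + 24 + 19 + 11 + 19 + 19 + 11 + 17) / 14 = 213 / 14 = 15.2143
LCL = c̄ − 3√c̄ = 15.2143 − 3 × 3.9005 = 3.5126

3.51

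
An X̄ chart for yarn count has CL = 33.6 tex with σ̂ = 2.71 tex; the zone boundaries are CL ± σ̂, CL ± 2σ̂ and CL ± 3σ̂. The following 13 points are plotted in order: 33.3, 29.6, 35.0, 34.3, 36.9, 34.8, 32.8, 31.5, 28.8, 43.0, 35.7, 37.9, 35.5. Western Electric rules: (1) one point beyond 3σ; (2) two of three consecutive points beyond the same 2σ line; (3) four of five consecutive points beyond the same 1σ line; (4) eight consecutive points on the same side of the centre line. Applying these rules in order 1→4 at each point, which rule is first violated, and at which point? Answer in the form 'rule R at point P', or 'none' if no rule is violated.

rule 1 at point 10

Zone of each point (C = within 1σ̂, B = 1σ̂–2σ̂, A = 2σ̂–3σ̂, * = beyond 3σ̂; sign = side of CL): 1:-C, 2:-B, 3:+C, 4:+C, 5:+B, 6:+C, 7:-C, 8:-C, 9:-B, 10:+*, 11:+C, 12:+B, 13:+C
Rule 1 (one point beyond the 3σ limits) is satisfied at point 10.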